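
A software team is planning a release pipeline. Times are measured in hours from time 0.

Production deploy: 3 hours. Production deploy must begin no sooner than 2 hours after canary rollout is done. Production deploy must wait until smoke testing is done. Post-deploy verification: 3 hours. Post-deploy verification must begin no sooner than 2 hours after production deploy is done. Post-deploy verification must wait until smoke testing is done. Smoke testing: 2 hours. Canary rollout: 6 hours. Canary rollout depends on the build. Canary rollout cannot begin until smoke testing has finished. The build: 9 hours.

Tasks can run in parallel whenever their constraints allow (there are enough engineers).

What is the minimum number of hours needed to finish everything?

Nothing blocks smoke testing, so it runs from hour 0 to hour 2.
Nothing blocks the build, so it runs from hour 0 to hour 9.
Canary rollout needs all of the build (finishes hour 9); smoke testing (finishes hour 2). That puts its earliest start at hour 9; it finishes at 9 + 6 = hour 15.
Production deploy cannot start until canary rollout (finishes hour 15, plus 2-hour gap → hour 17); smoke testing (finishes hour 2). The controlling bound is hour 17, so production deploy finishes at 17 + 3 = hour 20.
Post-deploy verification needs all of production deploy (finishes hour 20, plus 2-hour gap → hour 22); smoke testing (finishes hour 2). That puts its earliest start at hour 22; it finishes at 22 + 3 = hour 25.
All tasks are finished once the last one completes. Finish times: The build at 9, Smoke testing at 2, Canary rollout at 15, Production deploy at 20, Post-deploy verification at 25. The latest is hour 25.

25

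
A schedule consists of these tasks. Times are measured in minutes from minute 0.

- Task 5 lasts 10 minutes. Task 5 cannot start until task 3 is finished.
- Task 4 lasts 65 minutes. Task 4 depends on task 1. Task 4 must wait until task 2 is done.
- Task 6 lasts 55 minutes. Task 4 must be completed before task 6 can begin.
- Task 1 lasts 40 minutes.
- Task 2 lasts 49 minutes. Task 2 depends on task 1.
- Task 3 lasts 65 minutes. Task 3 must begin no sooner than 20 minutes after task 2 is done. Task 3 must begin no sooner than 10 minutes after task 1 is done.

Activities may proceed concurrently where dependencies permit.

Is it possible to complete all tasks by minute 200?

No

Task 1 has no prerequisites, so it starts at minute 0 and finishes at minute 40.
Task 2 cannot begin until task 1 (finishes minute 40). It runs from minute 40 to 40 + 49 = minute 89.
Task 4 has to wait for task 1 (finishes minute 40); task 2 (finishes minute 89). The latest of these is minute 89, so task 4 runs minute 89 to 89 + 65 = minute 154.
Task 6 cannot begin until task 4 (finishes minute 154). It runs from minute 154 to 154 + 55 = minute 209.
Task 3 cannot start until task 2 (finishes minute 89, plus 20-minute gap → minute 109); task 1 (finishes minute 40, plus 10-minute gap → minute 50). The controlling bound is minute 109, so task 3 finishes at 109 + 65 = minute 174.
Task 5 waits on task 3 (finishes minute 174), so it starts at minute 174 and finishes at 174 + 10 = minute 184.
The earliest everything can be done is minute 209, which is after the deadline of 200, so it is not possible.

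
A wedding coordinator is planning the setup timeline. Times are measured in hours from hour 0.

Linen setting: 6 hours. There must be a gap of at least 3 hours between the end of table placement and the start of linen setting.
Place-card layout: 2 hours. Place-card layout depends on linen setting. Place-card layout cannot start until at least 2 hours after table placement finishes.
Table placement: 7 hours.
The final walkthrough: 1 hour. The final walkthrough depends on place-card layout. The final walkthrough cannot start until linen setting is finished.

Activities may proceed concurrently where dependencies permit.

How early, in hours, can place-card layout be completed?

18

Table placement can start immediately at hour 0; it finishes at hour 7.
Linen setting cannot begin until table placement (finishes hour 7, plus 3-hour gap → hour 10). It runs from hour 10 to 10 + 6 = hour 16.
Place-card layout cannot start until linen setting (finishes hour 16); table placement (finishes hour 7, plus 2-hour gap → hour 9). The controlling bound is hour 16, so place-card layout finishes at 16 + 2 = hour 18.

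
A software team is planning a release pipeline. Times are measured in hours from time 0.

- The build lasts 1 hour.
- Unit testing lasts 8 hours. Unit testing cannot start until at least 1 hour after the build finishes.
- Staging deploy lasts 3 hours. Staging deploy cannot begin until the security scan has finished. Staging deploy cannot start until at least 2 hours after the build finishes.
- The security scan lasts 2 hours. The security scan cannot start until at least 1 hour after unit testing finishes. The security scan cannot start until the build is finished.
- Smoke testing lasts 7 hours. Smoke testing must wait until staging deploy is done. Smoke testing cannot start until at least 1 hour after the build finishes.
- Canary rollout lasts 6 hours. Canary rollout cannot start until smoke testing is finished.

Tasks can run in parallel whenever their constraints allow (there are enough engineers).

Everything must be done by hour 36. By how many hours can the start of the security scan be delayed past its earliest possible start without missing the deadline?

The build has no prerequisites, so it starts at hour 0 and finishes at hour 1.
Unit testing cannot begin until the build (finishes hour 1, plus 1-hour gap → hour 2). It runs from hour 2 to 2 + 8 = hour 10.
The security scan cannot start until unit testing (finishes hour 10, plus 1-hour gap → hour 11); the build (finishes hour 1). The controlling bound is hour 11, so the security scan finishes at 11 + 2 = hour 13.

Working backward from the deadline:
Canary rollout must finish by hour 36; it takes 6 hours, so it must start by 36 − 6 = hour 30.
Smoke testing feeds into canary rollout (must start by hour 30); so smoke testing must finish by hour 30 and therefore start by hour 23.
Staging deploy must finish before smoke testing (must start by hour 23). With a 3-hour duration, staging deploy must start by 23 − 3 = hour 20.
Since staging deploy (must start by hour 20) depends on it, the security scan must finish by hour 20. Backing off its 2-hour duration gives a latest start of hour 18.
So the security scan can start as early as hour 11 and as late as hour 18, giving 18 − 11 = 7 hours of slack.

7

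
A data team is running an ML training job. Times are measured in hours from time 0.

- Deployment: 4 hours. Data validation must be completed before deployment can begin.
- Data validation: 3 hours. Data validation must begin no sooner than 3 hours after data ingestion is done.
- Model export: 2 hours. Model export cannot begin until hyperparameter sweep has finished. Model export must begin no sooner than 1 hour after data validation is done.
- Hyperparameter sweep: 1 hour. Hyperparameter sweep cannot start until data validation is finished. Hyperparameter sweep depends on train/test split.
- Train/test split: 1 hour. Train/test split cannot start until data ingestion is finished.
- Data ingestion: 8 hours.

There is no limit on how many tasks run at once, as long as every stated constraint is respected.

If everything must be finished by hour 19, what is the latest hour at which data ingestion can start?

To finish by hour 19, model export (duration 2) must start no later than hour 17.
Hyperparameter sweep must finish before model export (must start by hour 17). With a 1-hour duration, hyperparameter sweep must start by 17 − 1 = hour 16.
Deployment has no dependents, so it just needs to finish by hour 19. Starting by 19 − 4 = hour 15 achieves that.
Data validation has several dependents: hyperparameter sweep (must start by hour 16); model export (must start by hour 17, minus 1-hour gap → hour 16); deployment (must start by hour 15). The earliest of those limits is hour 15, so data validation must start by 15 − 3 = hour 12.
Train/test split must finish before hyperparameter sweep (must start by hour 16). With a 1-hour duration, train/test split must start by 16 − 1 = hour 15.
For data ingestion: data validation (must start by hour 12, minus 3-hour gap → hour 9); train/test split (must start by hour 15). The most restrictive is hour 9; with an 8-hour duration, data ingestion must start by hour 1.

1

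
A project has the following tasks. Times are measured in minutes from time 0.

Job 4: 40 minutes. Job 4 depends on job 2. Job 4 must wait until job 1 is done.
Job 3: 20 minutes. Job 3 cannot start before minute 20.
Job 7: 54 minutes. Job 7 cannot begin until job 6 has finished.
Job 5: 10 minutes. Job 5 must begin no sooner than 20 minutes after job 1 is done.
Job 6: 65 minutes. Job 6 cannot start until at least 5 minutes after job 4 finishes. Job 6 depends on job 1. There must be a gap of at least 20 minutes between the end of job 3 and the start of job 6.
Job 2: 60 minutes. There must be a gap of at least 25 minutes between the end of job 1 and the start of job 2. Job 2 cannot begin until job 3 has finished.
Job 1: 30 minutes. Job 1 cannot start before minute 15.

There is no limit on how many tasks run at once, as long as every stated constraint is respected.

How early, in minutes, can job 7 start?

240

After its own release at minute 20, job 3 can start at minute 20 and finishes at minute 40.
Job 1 cannot begin until its own release at minute 15. It runs from minute 15 to 15 + 30 = minute 45.
Job 2 cannot start until job 1 (finishes minute 45, plus 25-minute gap → minute 70); job 3 (finishes minute 40). The controlling bound is minute 70, so job 2 finishes at 70 + 60 = minute 130.
Job 4 cannot start until job 2 (finishes minute 130); job 1 (finishes minute 45). The controlling bound is minute 130, so job 4 finishes at 130 + 40 = minute 170.
Job 6 cannot start until job 4 (finishes minute 170, plus 5-minute gap → minute 175); job 1 (finishes minute 45); job 3 (finishes minute 40, plus 20-minute gap → minute 60). The controlling bound is minute 175, so job 6 finishes at 175 + 65 = minute 240.
Job 7 waits on job 6 (finishes minute 240), so the earliest it can start is minute 240.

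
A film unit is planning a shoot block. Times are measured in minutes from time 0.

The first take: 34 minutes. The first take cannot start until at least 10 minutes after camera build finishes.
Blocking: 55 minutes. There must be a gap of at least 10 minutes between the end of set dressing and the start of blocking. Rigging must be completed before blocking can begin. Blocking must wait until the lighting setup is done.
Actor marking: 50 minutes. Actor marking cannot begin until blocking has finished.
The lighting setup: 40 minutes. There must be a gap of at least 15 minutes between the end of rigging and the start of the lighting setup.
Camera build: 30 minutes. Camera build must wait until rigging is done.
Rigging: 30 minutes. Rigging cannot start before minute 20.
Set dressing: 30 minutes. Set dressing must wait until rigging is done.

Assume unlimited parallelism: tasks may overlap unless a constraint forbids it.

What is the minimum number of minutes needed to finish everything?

After its own release at minute 20, rigging can start at minute 20 and finishes at minute 50.
After rigging (finishes minute 50), camera build can start at minute 50 and finishes at minute 80.
After camera build (finishes minute 80, plus 10-minute gap → minute 90), the first take can start at minute 90 and finishes at minute 124.
The lighting setup waits on rigging (finishes minute 50, plus 15-minute gap → minute 65), so it starts at minute 65 and finishes at 65 + 40 = minute 105.
Set dressing cannot begin until rigging (finishes minute 50). It runs from minute 50 to 50 + 30 = minute 80.
Blocking needs all of set dressing (finishes minute 80, plus 10-minute gap → minute 90); rigging (finishes minute 50); the lighting setup (finishes minute 105). That puts its earliest start at minute 105; it finishes at 105 + 55 = minute 160.
After blocking (finishes minute 160), actor marking can start at minute 160 and finishes at minute 210.
All tasks are finished once the last one completes. Finish times: Rigging at 50, Set dressing at 80, The lighting setup at 105, Camera build at 80, Blocking at 160, Actor marking at 210, The first take at 124. The latest is minute 210.

210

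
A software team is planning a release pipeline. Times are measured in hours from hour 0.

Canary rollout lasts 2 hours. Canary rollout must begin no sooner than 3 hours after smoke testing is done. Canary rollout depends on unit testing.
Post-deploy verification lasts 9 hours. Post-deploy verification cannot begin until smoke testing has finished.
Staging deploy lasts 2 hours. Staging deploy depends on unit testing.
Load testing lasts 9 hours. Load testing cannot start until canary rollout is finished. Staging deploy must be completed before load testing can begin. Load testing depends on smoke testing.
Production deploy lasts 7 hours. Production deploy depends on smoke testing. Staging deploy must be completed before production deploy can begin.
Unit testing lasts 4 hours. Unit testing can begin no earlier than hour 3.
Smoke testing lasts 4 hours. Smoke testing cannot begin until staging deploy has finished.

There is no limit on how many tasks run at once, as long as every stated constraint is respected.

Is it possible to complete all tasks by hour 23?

Unit testing cannot begin until its own release at hour 3. It runs from hour 3 to 3 + 4 = hour 7.
Staging deploy waits on unit testing (finishes hour 7), so it starts at hour 7 and finishes at 7 + 2 = hour 9.
Smoke testing cannot begin until staging deploy (finishes hour 9). It runs from hour 9 to 9 + 4 = hour 13.
Post-deploy verification cannot begin until smoke testing (finishes hour 13). It runs from hour 13 to 13 + 9 = hour 22.
Production deploy cannot start until smoke testing (finishes hour 13); staging deploy (finishes hour 9). The controlling bound is hour 13, so production deploy finishes at 13 + 7 = hour 20.
Canary rollout needs all of smoke testing (finishes hour 13, plus 3-hour gap → hour 16); unit testing (finishes hour 7). That puts its earliest start at hour 16; it finishes at 16 + 2 = hour 18.
Load testing cannot start until canary rollout (finishes hour 18); staging deploy (finishes hour 9); smoke testing (finishes hour 13). The controlling bound is hour 18, so load testing finishes at 18 + 9 = hour 27.
The earliest everything can be done is hour 27, which is after the deadline of 23, so it is not possible.

No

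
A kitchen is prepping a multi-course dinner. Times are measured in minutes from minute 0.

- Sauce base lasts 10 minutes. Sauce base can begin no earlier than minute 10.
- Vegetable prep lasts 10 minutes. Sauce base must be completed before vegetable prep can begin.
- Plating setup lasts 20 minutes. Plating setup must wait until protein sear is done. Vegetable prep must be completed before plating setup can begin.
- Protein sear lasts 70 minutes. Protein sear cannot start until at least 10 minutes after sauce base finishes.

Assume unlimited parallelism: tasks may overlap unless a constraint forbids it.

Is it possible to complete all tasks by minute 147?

Sauce base waits on its own release at minute 10, so it starts at minute 10 and finishes at 10 + 10 = minute 20.
After sauce base (finishes minute 20), vegetable prep can start at minute 20 and finishes at minute 30.
After sauce base (finishes minute 20, plus 10-minute gap → minute 30), protein sear can start at minute 30 and finishes at minute 100.
For plating setup: protein sear (finishes minute 100); vegetable prep (finishes minute 30). Taking the maximum gives a start of minute 100, and it finishes at 100 + 20 = minute 120.
Every task is finished by minute 120, which is no later than the deadline of 147, so the schedule is feasible.

Yes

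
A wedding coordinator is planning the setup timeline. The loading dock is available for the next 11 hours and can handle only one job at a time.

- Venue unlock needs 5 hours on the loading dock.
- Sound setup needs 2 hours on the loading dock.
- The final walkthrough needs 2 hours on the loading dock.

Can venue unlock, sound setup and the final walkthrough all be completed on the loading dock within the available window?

Yes

Running back to back, the jobs need 5 + 2 + 2 = 9 hours on the loading dock.
Since 9 ≤ 11, they fit within the window.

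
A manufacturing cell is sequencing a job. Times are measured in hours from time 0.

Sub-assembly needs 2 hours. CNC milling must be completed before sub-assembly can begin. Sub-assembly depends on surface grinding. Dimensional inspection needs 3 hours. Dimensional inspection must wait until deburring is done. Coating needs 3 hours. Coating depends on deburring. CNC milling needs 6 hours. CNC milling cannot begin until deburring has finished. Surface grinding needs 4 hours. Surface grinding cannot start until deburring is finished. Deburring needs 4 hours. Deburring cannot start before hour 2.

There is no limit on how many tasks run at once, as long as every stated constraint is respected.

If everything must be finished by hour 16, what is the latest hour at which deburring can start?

Sub-assembly must finish by hour 16; it takes 2 hours, so it must start by 16 − 2 = hour 14.
CNC milling must finish before sub-assembly (must start by hour 14). With a 6-hour duration, CNC milling must start by 14 − 6 = hour 8.
Since sub-assembly (must start by hour 14) depends on it, surface grinding must finish by hour 14. Backing off its 4-hour duration gives a latest start of hour 10.
To finish by hour 16, dimensional inspection (duration 3) must start no later than hour 13.
To finish by hour 16, coating (duration 3) must start no later than hour 13.
Deburring has several dependents: CNC milling (must start by hour 8); surface grinding (must start by hour 10); dimensional inspection (must start by hour 13); coating (must start by hour 13). The earliest of those limits is hour 8, so deburring must start by 8 − 4 = hour 4.

4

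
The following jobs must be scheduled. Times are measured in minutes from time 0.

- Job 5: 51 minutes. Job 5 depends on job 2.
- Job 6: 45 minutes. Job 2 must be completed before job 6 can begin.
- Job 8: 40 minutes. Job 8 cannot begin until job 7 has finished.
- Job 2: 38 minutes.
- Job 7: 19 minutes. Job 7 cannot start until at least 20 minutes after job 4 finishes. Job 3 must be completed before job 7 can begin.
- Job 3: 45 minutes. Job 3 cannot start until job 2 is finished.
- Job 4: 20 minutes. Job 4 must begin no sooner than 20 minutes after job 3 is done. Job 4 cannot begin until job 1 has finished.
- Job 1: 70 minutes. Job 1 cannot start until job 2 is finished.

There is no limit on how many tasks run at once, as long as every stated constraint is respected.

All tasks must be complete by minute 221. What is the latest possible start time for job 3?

57

Job 8 has no dependents, so it just needs to finish by minute 221. Starting by 221 − 40 = minute 181 achieves that.
Since job 8 (must start by minute 181) depends on it, job 7 must finish by minute 181. Backing off its 19-minute duration gives a latest start of minute 162.
Job 4 must finish before job 7 (must start by minute 162, minus 20-minute gap → minute 142). With a 20-minute duration, job 4 must start by 142 − 20 = minute 122.
Job 3 feeds job 4 (must start by minute 122, minus 20-minute gap → minute 102); job 7 (must start by minute 162). Taking the minimum, job 3 must finish by minute 102 and start by 102 − 45 = minute 57.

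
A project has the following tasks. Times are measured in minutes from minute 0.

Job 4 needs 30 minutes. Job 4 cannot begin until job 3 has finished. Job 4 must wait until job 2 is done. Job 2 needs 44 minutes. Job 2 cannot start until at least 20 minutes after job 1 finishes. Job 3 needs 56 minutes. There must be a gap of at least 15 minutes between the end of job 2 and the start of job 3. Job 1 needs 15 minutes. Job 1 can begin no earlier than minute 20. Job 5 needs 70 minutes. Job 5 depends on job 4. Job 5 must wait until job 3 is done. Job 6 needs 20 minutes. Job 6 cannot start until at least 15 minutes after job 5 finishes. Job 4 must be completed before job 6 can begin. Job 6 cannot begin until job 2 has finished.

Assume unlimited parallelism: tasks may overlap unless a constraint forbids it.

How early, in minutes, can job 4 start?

Job 1 waits on its own release at minute 20, so it starts at minute 20 and finishes at 20 + 15 = minute 35.
After job 1 (finishes minute 35, plus 20-minute gap → minute 55), job 2 can start at minute 55 and finishes at minute 99.
Job 3 cannot begin until job 2 (finishes minute 99, plus 15-minute gap → minute 114). It runs from minute 114 to 114 + 56 = minute 170.
Job 4 waits on job 3 (finishes minute 170); job 2 (finishes minute 99). The latest of these is minute 170, which is the earliest job 4 can start.

170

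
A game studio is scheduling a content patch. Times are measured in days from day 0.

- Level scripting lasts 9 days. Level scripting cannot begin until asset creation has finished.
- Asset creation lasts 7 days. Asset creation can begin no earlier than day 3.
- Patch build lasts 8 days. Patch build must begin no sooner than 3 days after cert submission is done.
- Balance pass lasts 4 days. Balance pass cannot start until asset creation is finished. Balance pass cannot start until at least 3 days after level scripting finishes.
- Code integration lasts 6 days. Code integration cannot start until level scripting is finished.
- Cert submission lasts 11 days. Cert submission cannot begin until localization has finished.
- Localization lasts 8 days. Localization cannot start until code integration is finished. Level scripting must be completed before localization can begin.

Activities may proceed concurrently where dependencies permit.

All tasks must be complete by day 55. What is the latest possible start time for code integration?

19

Nothing follows patch build; the deadline of day 55 is its only limit. It must start by 55 − 8 = day 47.
Cert submission feeds into patch build (must start by day 47, minus 3-day gap → day 44); so cert submission must finish by day 44 and therefore start by day 33.
Localization has to be done before cert submission (must start by day 33). That means finishing by day 33, i.e. starting by 33 − 8 = day 25.
Code integration has to be done before localization (must start by day 25). That means finishing by day 25, i.e. starting by 25 − 6 = day 19.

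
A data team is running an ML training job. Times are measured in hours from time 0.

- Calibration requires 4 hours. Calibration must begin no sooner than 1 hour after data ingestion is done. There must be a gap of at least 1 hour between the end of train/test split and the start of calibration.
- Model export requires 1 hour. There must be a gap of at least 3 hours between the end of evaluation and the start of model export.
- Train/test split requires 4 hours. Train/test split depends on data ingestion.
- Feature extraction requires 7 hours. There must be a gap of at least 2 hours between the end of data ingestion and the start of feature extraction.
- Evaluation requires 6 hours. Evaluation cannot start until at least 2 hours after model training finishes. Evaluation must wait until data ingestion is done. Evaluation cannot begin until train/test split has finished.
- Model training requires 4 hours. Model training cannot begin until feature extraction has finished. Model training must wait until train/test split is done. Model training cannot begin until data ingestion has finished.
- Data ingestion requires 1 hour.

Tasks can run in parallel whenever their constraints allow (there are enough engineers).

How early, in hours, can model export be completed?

Data ingestion can start immediately at hour 0; it finishes at hour 1.
Train/test split cannot begin until data ingestion (finishes hour 1). It runs from hour 1 to 1 + 4 = hour 5.
Feature extraction cannot begin until data ingestion (finishes hour 1, plus 2-hour gap → hour 3). It runs from hour 3 to 3 + 7 = hour 10.
Model training cannot start until feature extraction (finishes hour 10); train/test split (finishes hour 5); data ingestion (finishes hour 1). The controlling bound is hour 10, so model training finishes at 10 + 4 = hour 14.
For evaluation: model training (finishes hour 14, plus 2-hour gap → hour 16); data ingestion (finishes hour 1); train/test split (finishes hour 5). Taking the maximum gives a start of hour 16, and it finishes at 16 + 6 = hour 22.
Model export cannot begin until evaluation (finishes hour 22, plus 3-hour gap → hour 25). It runs from hour 25 to 25 + 1 = hour 26.

26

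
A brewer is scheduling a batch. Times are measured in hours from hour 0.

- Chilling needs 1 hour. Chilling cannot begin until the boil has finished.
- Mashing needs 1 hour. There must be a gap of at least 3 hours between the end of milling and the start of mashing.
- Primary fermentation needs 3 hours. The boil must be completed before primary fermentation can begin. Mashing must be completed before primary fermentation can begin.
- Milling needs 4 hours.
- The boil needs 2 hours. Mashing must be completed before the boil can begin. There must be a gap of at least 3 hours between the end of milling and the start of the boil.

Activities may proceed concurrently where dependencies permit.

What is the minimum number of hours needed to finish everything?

Nothing blocks milling, so it runs from hour 0 to hour 4.
Mashing waits on milling (finishes hour 4, plus 3-hour gap → hour 7), so it starts at hour 7 and finishes at 7 + 1 = hour 8.
For the boil: mashing (finishes hour 8); milling (finishes hour 4, plus 3-hour gap → hour 7). Taking the maximum gives a start of hour 8, and it finishes at 8 + 2 = hour 10.
Primary fermentation has to wait for the boil (finishes hour 10); mashing (finishes hour 8). The latest of these is hour 10, so primary fermentation runs hour 10 to 10 + 3 = hour 13.
Chilling waits on the boil (finishes hour 10), so it starts at hour 10 and finishes at 10 + 1 = hour 11.
All tasks are finished once the last one completes. Finish times: Milling at 4, Mashing at 8, The boil at 10, Chilling at 11, Primary fermentation at 13. The latest is hour 13.

13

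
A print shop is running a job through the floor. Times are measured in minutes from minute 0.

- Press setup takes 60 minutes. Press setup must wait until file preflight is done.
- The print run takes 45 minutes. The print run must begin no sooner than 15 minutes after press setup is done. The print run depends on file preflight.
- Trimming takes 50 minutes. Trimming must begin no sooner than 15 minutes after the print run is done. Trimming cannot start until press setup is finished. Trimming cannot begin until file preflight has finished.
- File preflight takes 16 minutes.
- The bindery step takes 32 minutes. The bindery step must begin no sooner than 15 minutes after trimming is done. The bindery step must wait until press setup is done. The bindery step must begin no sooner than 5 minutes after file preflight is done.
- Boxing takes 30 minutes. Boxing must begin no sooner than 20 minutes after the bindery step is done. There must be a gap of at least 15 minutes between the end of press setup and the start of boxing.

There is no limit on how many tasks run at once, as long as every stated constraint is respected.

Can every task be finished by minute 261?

File preflight can start immediately at minute 0; it finishes at minute 16.
Press setup cannot begin until file preflight (finishes minute 16). It runs from minute 16 to 16 + 60 = minute 76.
The print run cannot start until press setup (finishes minute 76, plus 15-minute gap → minute 91); file preflight (finishes minute 16). The controlling bound is minute 91, so the print run finishes at 91 + 45 = minute 136.
For trimming: the print run (finishes minute 136, plus 15-minute gap → minute 151); press setup (finishes minute 76); file preflight (finishes minute 16). Taking the maximum gives a start of minute 151, and it finishes at 151 + 50 = minute 201.
The bindery step has to wait for trimming (finishes minute 201, plus 15-minute gap → minute 216); press setup (finishes minute 76); file preflight (finishes minute 16, plus 5-minute gap → minute 21). The latest of these is minute 216, so the bindery step runs minute 216 to 216 + 32 = minute 248.
Boxing has to wait for the bindery step (finishes minute 248, plus 20-minute gap → minute 268); press setup (finishes minute 76, plus 15-minute gap → minute 91). The latest of these is minute 268, so boxing runs minute 268 to 268 + 30 = minute 298.
The earliest everything can be done is minute 298, which is after the deadline of 261, so it is not possible.

No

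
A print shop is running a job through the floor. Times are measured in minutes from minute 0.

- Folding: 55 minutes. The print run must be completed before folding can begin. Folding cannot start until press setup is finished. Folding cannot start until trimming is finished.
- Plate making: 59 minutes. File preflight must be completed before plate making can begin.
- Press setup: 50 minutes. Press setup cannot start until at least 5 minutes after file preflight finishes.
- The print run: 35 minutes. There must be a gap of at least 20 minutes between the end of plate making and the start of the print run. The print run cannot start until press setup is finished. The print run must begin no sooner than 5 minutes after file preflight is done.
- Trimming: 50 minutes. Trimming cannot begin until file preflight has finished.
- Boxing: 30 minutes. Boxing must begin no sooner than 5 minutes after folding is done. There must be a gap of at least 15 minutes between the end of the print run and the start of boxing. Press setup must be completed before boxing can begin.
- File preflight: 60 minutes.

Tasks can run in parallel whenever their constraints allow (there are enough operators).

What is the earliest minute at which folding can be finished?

Nothing blocks file preflight, so it runs from minute 0 to minute 60.
After file preflight (finishes minute 60), trimming can start at minute 60 and finishes at minute 110.
After file preflight (finishes minute 60, plus 5-minute gap → minute 65), press setup can start at minute 65 and finishes at minute 115.
Plate making cannot begin until file preflight (finishes minute 60). It runs from minute 60 to 60 + 59 = minute 119.
For the print run: plate making (finishes minute 119, plus 20-minute gap → minute 139); press setup (finishes minute 115); file preflight (finishes minute 60, plus 5-minute gap → minute 65). Taking the maximum gives a start of minute 139, and it finishes at 139 + 35 = minute 174.
Folding needs all of the print run (finishes minute 174); press setup (finishes minute 115); trimming (finishes minute 110). That puts its earliest start at minute 174; it finishes at 174 + 55 = minute 229.

229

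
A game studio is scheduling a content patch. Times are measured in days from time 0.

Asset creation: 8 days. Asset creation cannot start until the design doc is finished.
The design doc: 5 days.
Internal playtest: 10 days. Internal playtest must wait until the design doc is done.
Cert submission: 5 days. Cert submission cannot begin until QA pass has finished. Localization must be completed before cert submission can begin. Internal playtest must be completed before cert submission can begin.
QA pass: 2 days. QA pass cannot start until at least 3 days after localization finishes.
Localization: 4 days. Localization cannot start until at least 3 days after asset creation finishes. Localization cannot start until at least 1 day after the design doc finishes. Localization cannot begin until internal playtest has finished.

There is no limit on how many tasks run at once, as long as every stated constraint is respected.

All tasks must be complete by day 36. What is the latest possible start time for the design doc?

To finish by day 36, cert submission (duration 5) must start no later than day 31.
QA pass must finish before cert submission (must start by day 31). With a 2-day duration, QA pass must start by 31 − 2 = day 29.
For localization: QA pass (must start by day 29, minus 3-day gap → day 26); cert submission (must start by day 31). The most restrictive is day 26; with a 4-day duration, localization must start by day 22.
Asset creation feeds into localization (must start by day 22, minus 3-day gap → day 19); so asset creation must finish by day 19 and therefore start by day 11.
Internal playtest feeds localization (must start by day 22); cert submission (must start by day 31). Taking the minimum, internal playtest must finish by day 22 and start by 22 − 10 = day 12.
For the design doc: asset creation (must start by day 11); internal playtest (must start by day 12); localization (must start by day 22, minus 1-day gap → day 21). The most restrictive is day 11; with a 5-day duration, the design doc must start by day 6.

6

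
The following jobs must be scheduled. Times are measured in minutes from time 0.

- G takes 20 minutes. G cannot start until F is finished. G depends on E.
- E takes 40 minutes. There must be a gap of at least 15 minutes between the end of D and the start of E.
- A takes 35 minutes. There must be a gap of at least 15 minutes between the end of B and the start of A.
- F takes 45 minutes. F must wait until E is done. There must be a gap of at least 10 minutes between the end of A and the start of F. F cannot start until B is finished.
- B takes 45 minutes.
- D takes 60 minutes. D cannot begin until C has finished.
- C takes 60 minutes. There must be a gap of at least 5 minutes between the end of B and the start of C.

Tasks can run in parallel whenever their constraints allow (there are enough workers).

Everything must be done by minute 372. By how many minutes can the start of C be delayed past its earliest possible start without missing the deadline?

82

Nothing blocks B, so it runs from minute 0 to minute 45.
C cannot begin until B (finishes minute 45, plus 5-minute gap → minute 50). It runs from minute 50 to 50 + 60 = minute 110.

Working backward from the deadline:
G must finish by minute 372; it takes 20 minutes, so it must start by 372 − 20 = minute 352.
Since G (must start by minute 352) depends on it, F must finish by minute 352. Backing off its 45-minute duration gives a latest start of minute 307.
E feeds F (must start by minute 307); G (must start by minute 352). Taking the minimum, E must finish by minute 307 and start by 307 − 40 = minute 267.
D must finish before E (must start by minute 267, minus 15-minute gap → minute 252). With a 60-minute duration, D must start by 252 − 60 = minute 192.
Since D (must start by minute 192) depends on it, C must finish by minute 192. Backing off its 60-minute duration gives a latest start of minute 132.
So C can start as early as minute 50 and as late as minute 132, giving 132 − 50 = 82 minutes of slack.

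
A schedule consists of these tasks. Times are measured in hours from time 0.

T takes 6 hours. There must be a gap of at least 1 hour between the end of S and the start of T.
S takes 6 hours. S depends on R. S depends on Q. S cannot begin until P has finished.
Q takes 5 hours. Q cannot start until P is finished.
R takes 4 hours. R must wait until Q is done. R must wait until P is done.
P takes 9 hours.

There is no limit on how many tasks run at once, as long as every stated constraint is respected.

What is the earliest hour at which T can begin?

Nothing blocks P, so it runs from hour 0 to hour 9.
Q waits on P (finishes hour 9), so it starts at hour 9 and finishes at 9 + 5 = hour 14.
For R: Q (finishes hour 14); P (finishes hour 9). Taking the maximum gives a start of hour 14, and it finishes at 14 + 4 = hour 18.
S cannot start until R (finishes hour 18); Q (finishes hour 14); P (finishes hour 9). The controlling bound is hour 18, so S finishes at 18 + 6 = hour 24.
T waits on S (finishes hour 24, plus 1-hour gap → hour 25), so the earliest it can start is hour 25.

25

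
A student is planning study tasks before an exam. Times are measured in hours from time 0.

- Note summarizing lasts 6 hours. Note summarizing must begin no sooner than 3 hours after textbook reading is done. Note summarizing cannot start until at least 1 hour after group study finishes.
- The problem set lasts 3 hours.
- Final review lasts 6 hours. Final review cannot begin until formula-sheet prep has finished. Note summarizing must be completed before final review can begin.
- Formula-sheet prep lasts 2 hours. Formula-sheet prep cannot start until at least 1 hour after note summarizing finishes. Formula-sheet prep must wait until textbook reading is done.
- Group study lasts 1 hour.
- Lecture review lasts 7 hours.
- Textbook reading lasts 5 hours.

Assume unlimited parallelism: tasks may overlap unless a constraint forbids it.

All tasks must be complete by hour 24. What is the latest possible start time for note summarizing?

9

Final review has no dependents, so it just needs to finish by hour 24. Starting by 24 − 6 = hour 18 achieves that.
Formula-sheet prep feeds into final review (must start by hour 18); so formula-sheet prep must finish by hour 18 and therefore start by hour 16.
For note summarizing: formula-sheet prep (must start by hour 16, minus 1-hour gap → hour 15); final review (must start by hour 18). The most restrictive is hour 15; with a 6-hour duration, note summarizing must start by hour 9.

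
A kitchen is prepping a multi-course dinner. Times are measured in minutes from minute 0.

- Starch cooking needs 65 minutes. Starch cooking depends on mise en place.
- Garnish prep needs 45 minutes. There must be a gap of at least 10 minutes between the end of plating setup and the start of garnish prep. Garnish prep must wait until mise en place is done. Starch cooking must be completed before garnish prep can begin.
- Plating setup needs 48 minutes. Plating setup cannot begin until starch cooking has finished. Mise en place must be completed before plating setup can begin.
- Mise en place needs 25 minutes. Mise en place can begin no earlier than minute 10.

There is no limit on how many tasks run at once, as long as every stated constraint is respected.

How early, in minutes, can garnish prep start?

158

Mise en place cannot begin until its own release at minute 10. It runs from minute 10 to 10 + 25 = minute 35.
Starch cooking cannot begin until mise en place (finishes minute 35). It runs from minute 35 to 35 + 65 = minute 100.
Plating setup has to wait for starch cooking (finishes minute 100); mise en place (finishes minute 35). The latest of these is minute 100, so plating setup runs minute 100 to 100 + 48 = minute 148.
Garnish prep waits on plating setup (finishes minute 148, plus 10-minute gap → minute 158); mise en place (finishes minute 35); starch cooking (finishes minute 100). The latest of these is minute 158, which is the earliest garnish prep can start.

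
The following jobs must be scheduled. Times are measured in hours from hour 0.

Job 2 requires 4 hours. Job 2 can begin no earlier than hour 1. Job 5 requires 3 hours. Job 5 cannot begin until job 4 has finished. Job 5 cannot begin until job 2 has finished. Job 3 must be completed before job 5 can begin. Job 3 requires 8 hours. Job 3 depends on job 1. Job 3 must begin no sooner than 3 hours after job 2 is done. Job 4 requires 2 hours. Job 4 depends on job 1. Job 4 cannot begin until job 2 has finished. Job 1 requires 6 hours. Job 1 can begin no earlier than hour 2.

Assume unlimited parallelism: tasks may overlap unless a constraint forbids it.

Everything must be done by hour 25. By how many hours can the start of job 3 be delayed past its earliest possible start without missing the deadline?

6

Job 2 cannot begin until its own release at hour 1. It runs from hour 1 to 1 + 4 = hour 5.
After its own release at hour 2, job 1 can start at hour 2 and finishes at hour 8.
Job 3 has to wait for job 1 (finishes hour 8); job 2 (finishes hour 5, plus 3-hour gap → hour 8). The latest of these is hour 8, so job 3 runs hour 8 to 8 + 8 = hour 16.

Working backward from the deadline:
Nothing follows job 5; the deadline of hour 25 is its only limit. It must start by 25 − 3 = hour 22.
Since job 5 (must start by hour 22) depends on it, job 3 must finish by hour 22. Backing off its 8-hour duration gives a latest start of hour 14.
So job 3 can start as early as hour 8 and as late as hour 14, giving 14 − 8 = 6 hours of slack.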